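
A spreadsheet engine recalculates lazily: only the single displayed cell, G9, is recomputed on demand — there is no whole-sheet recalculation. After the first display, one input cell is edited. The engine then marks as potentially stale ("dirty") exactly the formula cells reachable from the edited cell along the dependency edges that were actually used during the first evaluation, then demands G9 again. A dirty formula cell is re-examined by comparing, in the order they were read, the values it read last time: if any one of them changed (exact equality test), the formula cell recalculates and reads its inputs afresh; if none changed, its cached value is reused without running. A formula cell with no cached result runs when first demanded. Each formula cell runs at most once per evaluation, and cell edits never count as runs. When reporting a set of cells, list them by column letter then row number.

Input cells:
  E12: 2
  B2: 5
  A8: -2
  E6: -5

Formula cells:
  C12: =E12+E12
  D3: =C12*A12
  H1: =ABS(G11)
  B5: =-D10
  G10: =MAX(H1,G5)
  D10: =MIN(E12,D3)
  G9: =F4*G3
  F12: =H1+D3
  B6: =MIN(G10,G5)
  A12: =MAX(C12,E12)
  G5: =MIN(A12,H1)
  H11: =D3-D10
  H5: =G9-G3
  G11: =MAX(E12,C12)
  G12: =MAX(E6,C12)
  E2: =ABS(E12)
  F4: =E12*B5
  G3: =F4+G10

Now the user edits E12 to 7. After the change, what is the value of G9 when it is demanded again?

First evaluation (everything demanded from the output):
  C12 = 2 + 2 = 4
  A12 = MAX(4, 2) = 4
  D3 = 4 * 4 = 16
  D10 = MIN(2, 16) = 2
  B5 = -(2) = -2
  F4 = 2 * -2 = -4
  G11 = MAX(2, 4) = 4
  H1 = ABS(4) = 4
  G5 = MIN(4, 4) = 4
  G10 = MAX(4, 4) = 4
  G3 = -4 + 4 = 0
  G9 = -4 * 0 = 0

Propagation after the edit:
  C12: runs — E12 2->7; E12 2->7; result 14.
  A12: runs — C12 4->14; E12 2->7; result 14.
  D3: runs — C12 4->14; A12 4->14; result 196.
  D10: runs — E12 2->7; D3 16->196; result 7.
  B5: runs — D10 2->7; result -7.
  F4: runs — E12 2->7; B5 -2->-7; result -49.
  G11: runs — E12 2->7; C12 4->14; result 14.
  H1: runs — G11 4->14; result 14.
  G5: runs — A12 4->14; H1 4->14; result 14.
  G10: runs — H1 4->14; G5 4->14; result 14.
  G3: runs — F4 -4->-49; G10 4->14; result -35.
  G9: runs — F4 -4->-49; G3 0->-35; result 1715.

New value of G9: 1715.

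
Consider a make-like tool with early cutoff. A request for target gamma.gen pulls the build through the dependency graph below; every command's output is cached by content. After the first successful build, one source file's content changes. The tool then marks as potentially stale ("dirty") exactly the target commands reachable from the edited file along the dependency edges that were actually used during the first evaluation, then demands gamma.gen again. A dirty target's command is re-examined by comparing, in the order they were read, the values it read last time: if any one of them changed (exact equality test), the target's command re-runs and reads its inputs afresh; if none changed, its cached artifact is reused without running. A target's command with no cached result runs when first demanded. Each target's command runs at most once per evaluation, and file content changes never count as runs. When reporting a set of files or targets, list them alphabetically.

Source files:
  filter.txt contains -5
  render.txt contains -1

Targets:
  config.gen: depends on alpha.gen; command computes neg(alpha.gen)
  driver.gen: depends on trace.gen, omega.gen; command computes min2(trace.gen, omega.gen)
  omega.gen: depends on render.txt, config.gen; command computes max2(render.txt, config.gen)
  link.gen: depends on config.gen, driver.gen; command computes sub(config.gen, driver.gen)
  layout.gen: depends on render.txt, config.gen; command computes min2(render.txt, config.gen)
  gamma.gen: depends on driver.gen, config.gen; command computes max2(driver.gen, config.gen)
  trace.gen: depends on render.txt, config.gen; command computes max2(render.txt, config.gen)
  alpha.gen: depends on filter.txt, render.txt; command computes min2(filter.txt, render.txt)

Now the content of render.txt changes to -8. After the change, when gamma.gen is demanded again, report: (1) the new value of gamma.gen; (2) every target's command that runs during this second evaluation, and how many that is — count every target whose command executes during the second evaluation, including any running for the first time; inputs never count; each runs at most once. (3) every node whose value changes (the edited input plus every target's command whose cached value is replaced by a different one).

Demanding gamma.gen again yields 8.
6 target commands run: alpha.gen, config.gen, driver.gen, gamma.gen, omega.gen, trace.gen.
The nodes whose values change: alpha.gen, config.gen, driver.gen, gamma.gen, omega.gen, render.txt, trace.gen.

First demand of the output computes:
  alpha.gen = min2(-5, -1) = -5
  config.gen = neg(-5) = 5
  omega.gen = max2(-1, 5) = 5
  trace.gen = max2(-1, 5) = 5
  driver.gen = min2(5, 5) = 5
  gamma.gen = max2(5, 5) = 5

After the edit, cleaning proceeds:
  alpha.gen: a read changed (render.txt -1->-8) — executes, giving -8.
  config.gen: a read changed (alpha.gen -5->-8) — executes, giving 8.
  omega.gen: a read changed (render.txt -1->-8; config.gen 5->8) — executes, giving 8.
  trace.gen: a read changed (render.txt -1->-8; config.gen 5->8) — executes, giving 8.
  driver.gen: a read changed (trace.gen 5->8; omega.gen 5->8) — executes, giving 8.
  gamma.gen: a read changed (driver.gen 5->8; config.gen 5->8) — executes, giving 8.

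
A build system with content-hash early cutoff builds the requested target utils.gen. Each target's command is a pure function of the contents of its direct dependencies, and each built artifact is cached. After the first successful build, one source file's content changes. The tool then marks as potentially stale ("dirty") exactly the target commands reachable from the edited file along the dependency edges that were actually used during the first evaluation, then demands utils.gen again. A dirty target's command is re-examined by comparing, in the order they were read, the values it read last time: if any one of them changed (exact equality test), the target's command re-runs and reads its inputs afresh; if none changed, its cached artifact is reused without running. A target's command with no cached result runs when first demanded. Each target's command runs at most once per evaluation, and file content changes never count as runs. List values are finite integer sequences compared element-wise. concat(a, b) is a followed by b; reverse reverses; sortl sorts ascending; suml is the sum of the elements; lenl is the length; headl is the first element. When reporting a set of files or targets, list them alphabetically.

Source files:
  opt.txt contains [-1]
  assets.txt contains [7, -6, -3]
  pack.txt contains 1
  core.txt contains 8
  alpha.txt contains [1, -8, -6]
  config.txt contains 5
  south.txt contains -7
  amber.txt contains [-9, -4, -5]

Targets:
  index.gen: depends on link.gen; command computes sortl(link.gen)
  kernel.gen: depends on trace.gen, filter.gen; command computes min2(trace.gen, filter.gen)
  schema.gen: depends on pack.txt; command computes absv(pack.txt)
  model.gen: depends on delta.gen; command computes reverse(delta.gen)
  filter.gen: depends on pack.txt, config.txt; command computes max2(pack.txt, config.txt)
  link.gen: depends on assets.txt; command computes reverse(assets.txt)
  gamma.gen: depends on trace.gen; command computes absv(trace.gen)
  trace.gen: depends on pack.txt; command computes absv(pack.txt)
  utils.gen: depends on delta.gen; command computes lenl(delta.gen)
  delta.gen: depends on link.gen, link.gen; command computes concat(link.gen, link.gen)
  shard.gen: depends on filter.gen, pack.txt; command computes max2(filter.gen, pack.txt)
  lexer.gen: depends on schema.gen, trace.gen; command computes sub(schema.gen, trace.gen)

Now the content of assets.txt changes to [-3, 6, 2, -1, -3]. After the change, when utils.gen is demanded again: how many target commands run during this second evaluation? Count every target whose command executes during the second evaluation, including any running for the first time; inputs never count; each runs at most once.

Target commands that run: delta.gen, link.gen, utils.gen — 3 in total.

First evaluation (everything demanded from the output):
  link.gen = reverse([7, -6, -3]) = [-3, -6, 7]
  delta.gen = concat([-3, -6, 7], [-3, -6, 7]) = [-3, -6, 7, -3, -6, 7]
  utils.gen = lenl([-3, -6, 7, -3, -6, 7]) = 6

Propagation after the edit:
  link.gen: runs — assets.txt [7, -6, -3]->[-3, 6, 2, -1, -3]; result [-3, -1, 2, 6, -3].
  delta.gen: runs — link.gen [-3, -6, 7]->[-3, -1, 2, 6, -3]; link.gen [-3, -6, 7]->[-3, -1, 2, 6, -3]; result [-3, -1, 2, 6, -3, -3, -1, 2, 6, -3].
  utils.gen: runs — delta.gen [-3, -6, 7, -3, -6, 7]->[-3, -1, 2, 6, -3, -3, -1, 2, 6, -3]; result 10.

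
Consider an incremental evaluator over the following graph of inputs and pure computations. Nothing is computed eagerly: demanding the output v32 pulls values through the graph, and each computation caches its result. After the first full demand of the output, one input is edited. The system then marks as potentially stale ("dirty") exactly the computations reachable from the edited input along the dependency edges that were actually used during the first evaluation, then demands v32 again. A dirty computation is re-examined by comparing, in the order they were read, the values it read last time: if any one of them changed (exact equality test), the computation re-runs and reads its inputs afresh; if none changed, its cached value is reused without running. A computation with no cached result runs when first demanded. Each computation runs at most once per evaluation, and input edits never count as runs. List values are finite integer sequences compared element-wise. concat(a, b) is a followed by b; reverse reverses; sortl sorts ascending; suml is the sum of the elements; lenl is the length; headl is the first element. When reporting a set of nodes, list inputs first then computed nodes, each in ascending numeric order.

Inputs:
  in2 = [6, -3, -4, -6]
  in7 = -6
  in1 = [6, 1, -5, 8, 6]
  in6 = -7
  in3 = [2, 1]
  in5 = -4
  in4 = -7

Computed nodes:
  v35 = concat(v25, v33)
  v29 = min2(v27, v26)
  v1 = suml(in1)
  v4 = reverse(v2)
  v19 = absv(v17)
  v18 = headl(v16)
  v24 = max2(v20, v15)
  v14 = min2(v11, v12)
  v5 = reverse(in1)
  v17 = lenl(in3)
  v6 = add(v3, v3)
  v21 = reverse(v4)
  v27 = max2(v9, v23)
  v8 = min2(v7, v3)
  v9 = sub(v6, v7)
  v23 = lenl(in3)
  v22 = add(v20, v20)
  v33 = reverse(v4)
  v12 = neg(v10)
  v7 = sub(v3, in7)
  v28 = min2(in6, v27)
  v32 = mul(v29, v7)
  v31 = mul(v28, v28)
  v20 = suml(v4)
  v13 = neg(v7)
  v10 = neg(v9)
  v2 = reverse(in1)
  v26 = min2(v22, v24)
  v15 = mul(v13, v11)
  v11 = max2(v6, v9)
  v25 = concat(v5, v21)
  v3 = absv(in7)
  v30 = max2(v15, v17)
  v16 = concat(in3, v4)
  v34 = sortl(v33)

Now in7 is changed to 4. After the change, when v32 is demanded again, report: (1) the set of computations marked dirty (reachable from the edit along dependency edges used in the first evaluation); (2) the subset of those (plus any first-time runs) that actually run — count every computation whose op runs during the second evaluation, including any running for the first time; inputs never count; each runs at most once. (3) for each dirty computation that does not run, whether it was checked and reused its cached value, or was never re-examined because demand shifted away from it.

Initial pass — values computed on the first demand:
  v2 = reverse([6, 1, -5, 8, 6]) = [6, 8, -5, 1, 6]
  v3 = absv(-6) = 6
  v4 = reverse([6, 8, -5, 1, 6]) = [6, 1, -5, 8, 6]
  v6 = add(6, 6) = 12
  v7 = sub(6, -6) = 12
  v9 = sub(12, 12) = 0
  v11 = max2(12, 0) = 12
  v13 = neg(12) = -12
  v15 = mul(-12, 12) = -144
  v20 = suml([6, 1, -5, 8, 6]) = 16
  v22 = add(16, 16) = 32
  v23 = lenl([2, 1]) = 2
  v24 = max2(16, -144) = 16
  v26 = min2(32, 16) = 16
  v27 = max2(0, 2) = 2
  v29 = min2(2, 16) = 2
  v32 = mul(2, 12) = 24

Second demand — change propagation:
  v3: re-runs because in7 -6->4; new result 4.
  v6: re-runs because v3 6->4; v3 6->4; new result 8.
  v7: re-runs because v3 6->4; in7 -6->4; new result 0.
  v9: re-runs because v6 12->8; v7 12->0; new result 8.
  v11: re-runs because v6 12->8; v9 0->8; new result 8.
  v13: re-runs because v7 12->0; new result 0.
  v15: re-runs because v13 -12->0; v11 12->8; new result 0.
  v24: re-runs because v15 -144->0; new result 16 (unchanged).
  v26: re-examined; everything it read last time is the same (v22 unchanged, v24 unchanged) — cache 16 kept, no run.
  v27: re-runs because v9 0->8; new result 8.
  v29: re-runs because v27 2->8; new result 8.
  v32: re-runs because v29 2->8; v7 12->0; new result 0.

The important point: at v26 every value read last time is unchanged, so the dirty flag clears without a run.

Dirty set: v3, v6, v7, v9, v11, v13, v15, v24, v26, v27, v29, v32.
Run set: v3, v6, v7, v9, v11, v13, v15, v24, v27, v29, v32 (11 run).
Re-examined without running (cache reused): v26.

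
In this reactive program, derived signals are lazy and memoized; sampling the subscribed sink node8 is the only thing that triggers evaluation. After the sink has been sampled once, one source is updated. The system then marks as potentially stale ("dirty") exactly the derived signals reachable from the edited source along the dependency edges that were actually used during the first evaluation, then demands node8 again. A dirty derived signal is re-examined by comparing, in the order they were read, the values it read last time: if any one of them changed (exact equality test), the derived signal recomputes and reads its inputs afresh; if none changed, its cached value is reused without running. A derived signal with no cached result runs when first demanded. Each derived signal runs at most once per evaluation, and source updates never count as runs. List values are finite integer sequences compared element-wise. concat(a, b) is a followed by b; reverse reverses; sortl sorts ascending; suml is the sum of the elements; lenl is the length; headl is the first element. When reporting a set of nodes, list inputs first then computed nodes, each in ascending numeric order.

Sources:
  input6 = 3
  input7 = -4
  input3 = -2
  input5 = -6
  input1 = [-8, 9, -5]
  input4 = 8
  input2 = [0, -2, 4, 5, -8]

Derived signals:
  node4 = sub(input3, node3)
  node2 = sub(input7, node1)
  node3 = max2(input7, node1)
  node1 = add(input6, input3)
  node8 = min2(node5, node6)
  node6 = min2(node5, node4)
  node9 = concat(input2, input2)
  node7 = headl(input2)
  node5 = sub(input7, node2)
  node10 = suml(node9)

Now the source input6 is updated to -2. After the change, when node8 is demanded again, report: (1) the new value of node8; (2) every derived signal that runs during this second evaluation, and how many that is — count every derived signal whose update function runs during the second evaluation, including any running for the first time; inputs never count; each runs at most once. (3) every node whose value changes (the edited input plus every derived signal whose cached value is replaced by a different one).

First demand of the output computes:
  node1 = add(3, -2) = 1
  node2 = sub(-4, 1) = -5
  node3 = max2(-4, 1) = 1
  node4 = sub(-2, 1) = -3
  node5 = sub(-4, -5) = 1
  node6 = min2(1, -3) = -3
  node8 = min2(1, -3) = -3

After the edit, cleaning proceeds:
  node1: a read changed (input6 3->-2) — executes, giving -4.
  node2: a read changed (node1 1->-4) — executes, giving 0.
  node3: a read changed (node1 1->-4) — executes, giving -4.
  node4: a read changed (node3 1->-4) — executes, giving 2.
  node5: a read changed (node2 -5->0) — executes, giving -4.
  node6: a read changed (node5 1->-4; node4 -3->2) — executes, giving -4.
  node8: a read changed (node5 1->-4; node6 -3->-4) — executes, giving -4.

Demanding node8 again yields -4.
7 derived signals run: node1, node2, node3, node4, node5, node6, node8.
The nodes whose values change: input6, node1, node2, node3, node4, node5, node6, node8.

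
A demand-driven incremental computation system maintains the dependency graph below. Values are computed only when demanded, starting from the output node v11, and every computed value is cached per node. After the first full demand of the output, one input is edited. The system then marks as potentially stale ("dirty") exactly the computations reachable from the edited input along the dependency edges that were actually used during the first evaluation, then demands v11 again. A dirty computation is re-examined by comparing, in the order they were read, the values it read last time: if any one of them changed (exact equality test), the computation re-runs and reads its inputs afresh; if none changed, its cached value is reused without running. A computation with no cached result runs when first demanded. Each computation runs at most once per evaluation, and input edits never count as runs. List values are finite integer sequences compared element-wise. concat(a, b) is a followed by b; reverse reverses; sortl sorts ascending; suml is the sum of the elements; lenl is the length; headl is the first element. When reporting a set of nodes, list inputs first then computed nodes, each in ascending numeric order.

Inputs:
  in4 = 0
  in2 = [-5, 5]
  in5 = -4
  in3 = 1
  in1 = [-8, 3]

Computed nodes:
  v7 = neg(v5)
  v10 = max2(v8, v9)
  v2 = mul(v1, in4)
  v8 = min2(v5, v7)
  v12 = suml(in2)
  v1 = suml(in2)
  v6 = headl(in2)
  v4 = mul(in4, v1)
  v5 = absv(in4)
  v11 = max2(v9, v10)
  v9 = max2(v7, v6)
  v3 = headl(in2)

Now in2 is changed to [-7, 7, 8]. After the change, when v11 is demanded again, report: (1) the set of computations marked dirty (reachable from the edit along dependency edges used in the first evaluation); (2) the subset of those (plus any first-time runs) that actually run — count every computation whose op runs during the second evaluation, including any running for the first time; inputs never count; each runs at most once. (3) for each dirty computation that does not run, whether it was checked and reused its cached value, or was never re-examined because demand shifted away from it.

Marked dirty: v6, v9, v10, v11.
Computations that run: v6, v9 — 2 in total.
Checked but reused from cache: v10, v11.
Key observation: the change is absorbed at v9 — it re-runs but produces the same value, and the output's value is unchanged.

First evaluation (everything demanded from the output):
  v5 = absv(0) = 0
  v6 = headl([-5, 5]) = -5
  v7 = neg(0) = 0
  v8 = min2(0, 0) = 0
  v9 = max2(0, -5) = 0
  v10 = max2(0, 0) = 0
  v11 = max2(0, 0) = 0

Propagation after the edit:
  v6: runs — in2 [-5, 5]->[-7, 7, 8]; result -7.
  v9: runs — v6 -5->-7; result 0 (same value as before).
  v10: checked — values it read are unchanged (v8 unchanged, v9 unchanged); reused cached 0 without running.
  v11: checked — values it read are unchanged (v9 unchanged, v10 unchanged); reused cached 0 without running.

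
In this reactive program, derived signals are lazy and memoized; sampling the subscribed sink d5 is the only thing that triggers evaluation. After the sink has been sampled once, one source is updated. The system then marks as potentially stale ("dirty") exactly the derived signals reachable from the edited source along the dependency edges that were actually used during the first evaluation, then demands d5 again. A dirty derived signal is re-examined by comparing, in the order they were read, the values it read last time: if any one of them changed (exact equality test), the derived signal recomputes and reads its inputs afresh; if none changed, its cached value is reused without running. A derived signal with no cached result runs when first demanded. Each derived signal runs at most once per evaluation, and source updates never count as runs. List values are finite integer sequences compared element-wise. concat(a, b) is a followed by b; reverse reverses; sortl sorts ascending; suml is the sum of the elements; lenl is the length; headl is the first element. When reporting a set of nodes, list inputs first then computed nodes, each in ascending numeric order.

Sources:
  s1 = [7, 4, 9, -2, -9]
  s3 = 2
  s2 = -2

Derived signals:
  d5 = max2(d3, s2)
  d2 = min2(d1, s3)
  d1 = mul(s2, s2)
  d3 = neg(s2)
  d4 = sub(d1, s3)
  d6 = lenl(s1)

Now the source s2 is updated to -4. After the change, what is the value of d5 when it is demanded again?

First demand of the output computes:
  d3 = neg(-2) = 2
  d5 = max2(2, -2) = 2

After the edit, cleaning proceeds:
  d3: a read changed (s2 -2->-4) — executes, giving 4.
  d5: a read changed (d3 2->4; s2 -2->-4) — executes, giving 4.

Demanding d5 again yields 4.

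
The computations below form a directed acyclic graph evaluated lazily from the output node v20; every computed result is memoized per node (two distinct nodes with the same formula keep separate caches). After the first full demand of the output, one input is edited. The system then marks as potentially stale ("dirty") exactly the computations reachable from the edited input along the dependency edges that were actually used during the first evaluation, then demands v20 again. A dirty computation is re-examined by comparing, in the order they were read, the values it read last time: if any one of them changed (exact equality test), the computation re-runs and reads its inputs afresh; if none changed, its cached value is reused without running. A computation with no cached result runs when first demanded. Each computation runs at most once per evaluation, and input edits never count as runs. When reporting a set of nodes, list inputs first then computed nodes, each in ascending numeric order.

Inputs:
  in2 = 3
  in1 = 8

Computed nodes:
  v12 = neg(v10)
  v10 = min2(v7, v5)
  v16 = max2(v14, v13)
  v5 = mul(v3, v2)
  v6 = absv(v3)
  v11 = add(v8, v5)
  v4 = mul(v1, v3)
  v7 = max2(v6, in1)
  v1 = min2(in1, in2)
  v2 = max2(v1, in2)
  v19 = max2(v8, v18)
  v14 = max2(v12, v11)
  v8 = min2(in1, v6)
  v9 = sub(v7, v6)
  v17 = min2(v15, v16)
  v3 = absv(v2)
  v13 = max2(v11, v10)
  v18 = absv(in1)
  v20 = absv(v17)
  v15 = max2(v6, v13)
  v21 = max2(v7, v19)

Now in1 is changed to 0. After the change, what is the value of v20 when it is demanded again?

First demand of the output computes:
  v1 = min2(8, 3) = 3
  v2 = max2(3, 3) = 3
  v3 = absv(3) = 3
  v5 = mul(3, 3) = 9
  v6 = absv(3) = 3
  v7 = max2(3, 8) = 8
  v8 = min2(8, 3) = 3
  v10 = min2(8, 9) = 8
  v11 = add(3, 9) = 12
  v12 = neg(8) = -8
  v13 = max2(12, 8) = 12
  v14 = max2(-8, 12) = 12
  v15 = max2(3, 12) = 12
  v16 = max2(12, 12) = 12
  v17 = min2(12, 12) = 12
  v20 = absv(12) = 12

After the edit, cleaning proceeds:
  v1: a read changed (in1 8->0) — executes, giving 0.
  v2: a read changed (v1 3->0) — executes, giving 3 — identical to its old value.
  v3: dirty, but its reads are unchanged (v2 unchanged); cached 3 stands.
  v5: dirty, but its reads are unchanged (v3 unchanged, v2 unchanged); cached 9 stands.
  v6: dirty, but its reads are unchanged (v3 unchanged); cached 3 stands.
  v7: a read changed (in1 8->0) — executes, giving 3.
  v8: a read changed (in1 8->0) — executes, giving 0.
  v10: a read changed (v7 8->3) — executes, giving 3.
  v11: a read changed (v8 3->0) — executes, giving 9.
  v12: a read changed (v10 8->3) — executes, giving -3.
  v13: a read changed (v11 12->9; v10 8->3) — executes, giving 9.
  v14: a read changed (v12 -8->-3; v11 12->9) — executes, giving 9.
  v15: a read changed (v13 12->9) — executes, giving 9.
  v16: a read changed (v14 12->9; v13 12->9) — executes, giving 9.
  v17: a read changed (v15 12->9; v16 12->9) — executes, giving 9.
  v20: a read changed (v17 12->9) — executes, giving 9.

Note where the cutoff bites: v3 is checked, finds nothing changed, and keeps its cache.

Demanding v20 again yields 9.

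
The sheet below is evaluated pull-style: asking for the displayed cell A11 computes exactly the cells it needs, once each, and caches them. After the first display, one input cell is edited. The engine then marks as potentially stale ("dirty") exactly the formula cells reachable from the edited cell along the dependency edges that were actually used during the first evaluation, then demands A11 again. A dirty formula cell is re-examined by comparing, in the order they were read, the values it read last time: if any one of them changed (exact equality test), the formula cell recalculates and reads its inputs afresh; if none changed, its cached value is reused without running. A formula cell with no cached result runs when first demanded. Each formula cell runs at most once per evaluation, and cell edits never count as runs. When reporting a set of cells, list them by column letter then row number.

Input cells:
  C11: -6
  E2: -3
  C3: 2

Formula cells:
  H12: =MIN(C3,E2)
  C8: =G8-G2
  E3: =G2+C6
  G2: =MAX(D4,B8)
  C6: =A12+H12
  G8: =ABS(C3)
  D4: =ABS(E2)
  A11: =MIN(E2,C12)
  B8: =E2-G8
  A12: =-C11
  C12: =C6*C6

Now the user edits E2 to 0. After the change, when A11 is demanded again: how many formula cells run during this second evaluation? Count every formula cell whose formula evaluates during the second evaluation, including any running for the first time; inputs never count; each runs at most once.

First demand of the output computes:
  A12 = -(-6) = 6
  H12 = MIN(2, -3) = -3
  C6 = 6 + -3 = 3
  C12 = 3 * 3 = 9
  A11 = MIN(-3, 9) = -3

After the edit, cleaning proceeds:
  H12: a read changed (E2 -3->0) — executes, giving 0.
  C6: a read changed (H12 -3->0) — executes, giving 6.
  C12: a read changed (C6 3->6; C6 3->6) — executes, giving 36.
  A11: a read changed (E2 -3->0; C12 9->36) — executes, giving 0.

4 formula cells run: A11, C6, C12, H12.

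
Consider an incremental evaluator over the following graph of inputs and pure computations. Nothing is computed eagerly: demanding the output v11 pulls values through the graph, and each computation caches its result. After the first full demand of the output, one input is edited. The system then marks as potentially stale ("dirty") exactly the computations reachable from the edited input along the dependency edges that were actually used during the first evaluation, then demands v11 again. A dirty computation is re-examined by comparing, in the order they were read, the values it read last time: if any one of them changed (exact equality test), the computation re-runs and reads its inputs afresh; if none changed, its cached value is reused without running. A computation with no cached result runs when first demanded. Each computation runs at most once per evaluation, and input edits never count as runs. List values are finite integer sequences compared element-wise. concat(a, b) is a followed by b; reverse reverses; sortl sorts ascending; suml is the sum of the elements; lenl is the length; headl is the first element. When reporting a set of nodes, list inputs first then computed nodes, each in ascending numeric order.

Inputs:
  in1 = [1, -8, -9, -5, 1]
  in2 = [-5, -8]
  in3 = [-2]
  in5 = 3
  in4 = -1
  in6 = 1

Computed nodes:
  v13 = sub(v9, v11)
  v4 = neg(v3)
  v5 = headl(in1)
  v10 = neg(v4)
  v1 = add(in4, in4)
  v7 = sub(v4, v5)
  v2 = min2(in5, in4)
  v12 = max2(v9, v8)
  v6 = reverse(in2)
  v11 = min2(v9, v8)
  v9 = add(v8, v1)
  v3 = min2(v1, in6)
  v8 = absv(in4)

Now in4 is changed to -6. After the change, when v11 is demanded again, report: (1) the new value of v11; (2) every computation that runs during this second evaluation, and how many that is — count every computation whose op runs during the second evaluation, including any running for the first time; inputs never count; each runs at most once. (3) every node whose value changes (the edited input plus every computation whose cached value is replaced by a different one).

Initial pass — values computed on the first demand:
  v1 = add(-1, -1) = -2
  v8 = absv(-1) = 1
  v9 = add(1, -2) = -1
  v11 = min2(-1, 1) = -1

Second demand — change propagation:
  v1: re-runs because in4 -1->-6; in4 -1->-6; new result -12.
  v8: re-runs because in4 -1->-6; new result 6.
  v9: re-runs because v8 1->6; v1 -2->-12; new result -6.
  v11: re-runs because v9 -1->-6; v8 1->6; new result -6.

v11 now evaluates to -6.
Run set: v1, v8, v9, v11 (4 run).
Changed values: in4, v1, v8, v9, v11.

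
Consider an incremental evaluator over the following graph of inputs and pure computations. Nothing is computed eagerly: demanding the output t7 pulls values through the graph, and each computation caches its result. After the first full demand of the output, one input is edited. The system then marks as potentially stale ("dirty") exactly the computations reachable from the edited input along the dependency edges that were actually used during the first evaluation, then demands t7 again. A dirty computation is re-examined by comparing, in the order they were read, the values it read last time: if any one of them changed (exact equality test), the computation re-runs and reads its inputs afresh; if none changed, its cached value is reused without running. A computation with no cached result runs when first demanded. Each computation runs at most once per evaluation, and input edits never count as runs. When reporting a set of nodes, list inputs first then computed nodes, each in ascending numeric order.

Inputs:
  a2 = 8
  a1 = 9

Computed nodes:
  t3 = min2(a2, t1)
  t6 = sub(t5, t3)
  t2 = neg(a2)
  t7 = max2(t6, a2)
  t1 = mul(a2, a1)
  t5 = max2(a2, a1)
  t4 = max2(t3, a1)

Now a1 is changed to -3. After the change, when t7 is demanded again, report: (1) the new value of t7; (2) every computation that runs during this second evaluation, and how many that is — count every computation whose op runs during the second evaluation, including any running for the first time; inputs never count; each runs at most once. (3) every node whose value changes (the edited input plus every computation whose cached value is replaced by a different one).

t7 now evaluates to 32.
Run set: t1, t3, t5, t6, t7 (5 run).
Changed values: a1, t1, t3, t5, t6, t7.

Initial pass — values computed on the first demand:
  t1 = mul(8, 9) = 72
  t3 = min2(8, 72) = 8
  t5 = max2(8, 9) = 9
  t6 = sub(9, 8) = 1
  t7 = max2(1, 8) = 8

Second demand — change propagation:
  t1: re-runs because a1 9->-3; new result -24.
  t3: re-runs because t1 72->-24; new result -24.
  t5: re-runs because a1 9->-3; new result 8.
  t6: re-runs because t5 9->8; t3 8->-24; new result 32.
  t7: re-runs because t6 1->32; new result 32.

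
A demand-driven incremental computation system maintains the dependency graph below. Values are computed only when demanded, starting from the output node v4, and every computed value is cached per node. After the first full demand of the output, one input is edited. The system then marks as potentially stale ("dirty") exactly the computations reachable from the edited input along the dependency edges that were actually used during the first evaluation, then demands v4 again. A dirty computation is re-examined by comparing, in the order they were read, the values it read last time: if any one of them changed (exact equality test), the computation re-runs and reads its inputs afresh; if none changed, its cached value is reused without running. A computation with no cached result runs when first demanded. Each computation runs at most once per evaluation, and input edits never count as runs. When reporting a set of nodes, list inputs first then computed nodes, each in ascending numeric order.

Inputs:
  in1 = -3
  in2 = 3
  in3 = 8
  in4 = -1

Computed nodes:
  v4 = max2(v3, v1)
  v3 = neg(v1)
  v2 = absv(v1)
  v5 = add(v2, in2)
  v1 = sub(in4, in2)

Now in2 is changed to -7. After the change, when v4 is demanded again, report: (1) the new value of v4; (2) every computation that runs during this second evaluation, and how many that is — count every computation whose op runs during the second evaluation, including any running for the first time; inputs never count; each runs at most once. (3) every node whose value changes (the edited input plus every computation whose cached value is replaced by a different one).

New value of v4: 6.
Computations that run: v1, v3, v4 — 3 in total.
Values that change: in2, v1, v3, v4.

First evaluation (everything demanded from the output):
  v1 = sub(-1, 3) = -4
  v3 = neg(-4) = 4
  v4 = max2(4, -4) = 4

Propagation after the edit:
  v1: runs — in2 3->-7; result 6.
  v3: runs — v1 -4->6; result -6.
  v4: runs — v3 4->-6; v1 -4->6; result 6.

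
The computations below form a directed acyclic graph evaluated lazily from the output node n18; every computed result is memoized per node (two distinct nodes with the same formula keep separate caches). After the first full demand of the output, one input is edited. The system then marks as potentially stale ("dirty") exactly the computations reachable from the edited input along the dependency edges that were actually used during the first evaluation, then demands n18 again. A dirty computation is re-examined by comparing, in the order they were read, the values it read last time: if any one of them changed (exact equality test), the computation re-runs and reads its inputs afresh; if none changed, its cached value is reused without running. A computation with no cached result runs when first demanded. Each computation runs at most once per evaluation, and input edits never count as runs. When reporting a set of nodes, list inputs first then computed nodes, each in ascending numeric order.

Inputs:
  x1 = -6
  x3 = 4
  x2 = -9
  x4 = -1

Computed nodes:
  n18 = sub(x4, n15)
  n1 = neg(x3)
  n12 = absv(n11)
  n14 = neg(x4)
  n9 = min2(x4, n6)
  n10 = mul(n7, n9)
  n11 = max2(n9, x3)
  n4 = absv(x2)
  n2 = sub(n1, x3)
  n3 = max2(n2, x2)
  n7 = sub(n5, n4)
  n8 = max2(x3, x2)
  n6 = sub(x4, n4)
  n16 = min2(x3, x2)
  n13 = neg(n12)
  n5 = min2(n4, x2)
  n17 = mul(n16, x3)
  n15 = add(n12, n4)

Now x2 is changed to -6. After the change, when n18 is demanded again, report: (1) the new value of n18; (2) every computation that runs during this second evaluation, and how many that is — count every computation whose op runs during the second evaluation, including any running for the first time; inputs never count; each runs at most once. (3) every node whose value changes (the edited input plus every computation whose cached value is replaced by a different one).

Demanding n18 again yields -11.
6 computations run: n4, n6, n9, n11, n15, n18.
The nodes whose values change: x2, n4, n6, n9, n15, n18.
Note where the cutoff bites: n12 is checked, finds nothing changed, and keeps its cache.

First demand of the output computes:
  n4 = absv(-9) = 9
  n6 = sub(-1, 9) = -10
  n9 = min2(-1, -10) = -10
  n11 = max2(-10, 4) = 4
  n12 = absv(4) = 4
  n15 = add(4, 9) = 13
  n18 = sub(-1, 13) = -14

After the edit, cleaning proceeds:
  n4: a read changed (x2 -9->-6) — executes, giving 6.
  n6: a read changed (n4 9->6) — executes, giving -7.
  n9: a read changed (n6 -10->-7) — executes, giving -7.
  n11: a read changed (n9 -10->-7) — executes, giving 4 — identical to its old value.
  n12: dirty, but its reads are unchanged (n11 unchanged); cached 4 stands.
  n15: a read changed (n4 9->6) — executes, giving 10.
  n18: a read changed (n15 13->10) — executes, giving -11.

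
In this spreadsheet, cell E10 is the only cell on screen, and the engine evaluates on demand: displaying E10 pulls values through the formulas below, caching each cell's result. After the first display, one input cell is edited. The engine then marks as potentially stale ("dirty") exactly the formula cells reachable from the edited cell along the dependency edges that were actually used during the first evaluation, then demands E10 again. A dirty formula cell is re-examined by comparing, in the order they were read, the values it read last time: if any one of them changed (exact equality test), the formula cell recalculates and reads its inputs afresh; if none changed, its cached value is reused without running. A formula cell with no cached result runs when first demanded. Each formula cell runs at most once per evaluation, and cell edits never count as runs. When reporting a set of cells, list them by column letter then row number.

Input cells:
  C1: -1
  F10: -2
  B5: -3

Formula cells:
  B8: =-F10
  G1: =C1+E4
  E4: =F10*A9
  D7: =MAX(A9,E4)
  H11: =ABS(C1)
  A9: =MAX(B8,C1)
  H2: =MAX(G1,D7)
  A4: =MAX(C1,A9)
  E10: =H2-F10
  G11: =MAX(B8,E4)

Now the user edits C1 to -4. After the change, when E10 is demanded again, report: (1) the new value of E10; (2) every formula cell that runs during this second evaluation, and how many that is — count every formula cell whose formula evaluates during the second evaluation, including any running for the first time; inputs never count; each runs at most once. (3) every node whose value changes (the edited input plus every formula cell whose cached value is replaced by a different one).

Initial pass — values computed on the first demand:
  B8 = -(-2) = 2
  A9 = MAX(2, -1) = 2
  E4 = -2 * 2 = -4
  D7 = MAX(2, -4) = 2
  G1 = -1 + -4 = -5
  H2 = MAX(-5, 2) = 2
  E10 = 2 - -2 = 4

Second demand — change propagation:
  A9: re-runs because C1 -1->-4; new result 2 (unchanged).
  E4: re-examined; everything it read last time is the same (F10 unchanged, A9 unchanged) — cache -4 kept, no run.
  D7: re-examined; everything it read last time is the same (A9 unchanged, E4 unchanged) — cache 2 kept, no run.
  G1: re-runs because C1 -1->-4; new result -8.
  H2: re-runs because G1 -5->-8; new result 2 (unchanged).
  E10: re-examined; everything it read last time is the same (H2 unchanged, F10 unchanged) — cache 4 kept, no run.

The important point: at E4 every value read last time is unchanged, so the dirty flag clears without a run.

E10 now evaluates to 4.
Run set: A9, G1, H2 (3 run).
Changed values: C1, G1.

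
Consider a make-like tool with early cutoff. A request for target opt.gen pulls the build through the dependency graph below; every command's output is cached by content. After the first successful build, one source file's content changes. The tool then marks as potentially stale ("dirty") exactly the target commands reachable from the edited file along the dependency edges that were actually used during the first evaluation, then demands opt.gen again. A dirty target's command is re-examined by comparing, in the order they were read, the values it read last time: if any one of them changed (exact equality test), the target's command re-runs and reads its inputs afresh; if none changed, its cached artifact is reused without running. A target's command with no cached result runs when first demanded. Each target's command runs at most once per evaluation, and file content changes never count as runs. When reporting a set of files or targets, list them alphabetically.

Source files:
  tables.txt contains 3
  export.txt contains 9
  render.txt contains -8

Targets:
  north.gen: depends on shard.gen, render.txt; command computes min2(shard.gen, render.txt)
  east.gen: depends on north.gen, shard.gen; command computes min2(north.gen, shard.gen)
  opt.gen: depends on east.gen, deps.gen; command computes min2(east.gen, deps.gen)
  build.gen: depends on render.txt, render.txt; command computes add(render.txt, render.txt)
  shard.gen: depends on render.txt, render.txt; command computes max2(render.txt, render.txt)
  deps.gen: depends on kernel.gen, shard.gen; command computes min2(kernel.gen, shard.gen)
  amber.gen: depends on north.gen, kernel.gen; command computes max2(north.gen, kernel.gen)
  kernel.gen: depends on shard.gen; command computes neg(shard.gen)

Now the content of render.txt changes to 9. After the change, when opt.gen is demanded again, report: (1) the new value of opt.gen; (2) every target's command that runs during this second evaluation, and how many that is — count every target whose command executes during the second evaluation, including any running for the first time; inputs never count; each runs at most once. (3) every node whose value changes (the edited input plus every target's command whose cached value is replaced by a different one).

Demanding opt.gen again yields -9.
6 target commands run: deps.gen, east.gen, kernel.gen, north.gen, opt.gen, shard.gen.
The nodes whose values change: deps.gen, east.gen, kernel.gen, north.gen, opt.gen, render.txt, shard.gen.

First demand of the output computes:
  shard.gen = max2(-8, -8) = -8
  kernel.gen = neg(-8) = 8
  deps.gen = min2(8, -8) = -8
  north.gen = min2(-8, -8) = -8
  east.gen = min2(-8, -8) = -8
  opt.gen = min2(-8, -8) = -8

After the edit, cleaning proceeds:
  shard.gen: a read changed (render.txt -8->9; render.txt -8->9) — executes, giving 9.
  kernel.gen: a read changed (shard.gen -8->9) — executes, giving -9.
  deps.gen: a read changed (kernel.gen 8->-9; shard.gen -8->9) — executes, giving -9.
  north.gen: a read changed (shard.gen -8->9; render.txt -8->9) — executes, giving 9.
  east.gen: a read changed (north.gen -8->9; shard.gen -8->9) — executes, giving 9.
  opt.gen: a read changed (east.gen -8->9; deps.gen -8->-9) — executes, giving -9.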